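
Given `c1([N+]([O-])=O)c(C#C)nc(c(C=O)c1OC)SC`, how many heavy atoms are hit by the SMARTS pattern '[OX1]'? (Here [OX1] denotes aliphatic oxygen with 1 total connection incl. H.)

3

The query [OX1] means: aliphatic oxygen with one total connection — typically a carbonyl =O or an oxide.
Check the 17 heavy atoms by environment: 1× n (aromatic, X2) → no; 5× c (aromatic, X3) → no; 1× C (X3) → no; 2× O (X1) → match; 1× N (charge +1, X3) → no; 1× O (charge -1, X1) → match; 1× O (X2) → no; 2× C (X4) → no; 2× C (X2) → no; 1× S (X2) → no.
Summing the matching environments: 2 + 1 = 3 matching atoms.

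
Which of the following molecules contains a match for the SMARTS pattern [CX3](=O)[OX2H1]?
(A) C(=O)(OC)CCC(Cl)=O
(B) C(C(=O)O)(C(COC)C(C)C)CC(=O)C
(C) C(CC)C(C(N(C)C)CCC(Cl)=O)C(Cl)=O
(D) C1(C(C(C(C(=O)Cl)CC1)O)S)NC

B

[CX3](=O)[OX2H1] describes an sp2 carbon double-bonded to O and single-bonded to an -OH oxygen (a carboxylic acid).
(A) has a methyl-ester group (-C(=O)OCH3) but the singly-bonded O has no H (OX2H0, not OX2H1).
(B) contains a carboxylic acid group (-C(=O)OH), which satisfies every atom and bond constraint.
(C) has an acyl chloride (-C(=O)Cl) but the carbonyl is bonded to Cl, not to an -OH oxygen.
(D) has an acyl chloride (-C(=O)Cl) but the carbonyl is bonded to Cl, not to an -OH oxygen.
So the answer is (B).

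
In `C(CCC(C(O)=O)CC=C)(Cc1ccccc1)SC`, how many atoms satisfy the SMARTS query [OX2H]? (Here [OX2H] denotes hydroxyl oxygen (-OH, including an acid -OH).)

The query [OX2H] means: aliphatic oxygen with two connections, one of which is H — an -OH oxygen.
Check the 19 heavy atoms by environment: 4× C (H2, X4) → no; 2× C (H1, X4) → no; 1× S (H0, X2) → no; 1× C (H3, X4) → no; 1× C (H1, X3) → no; 1× C (H2, X3) → no; 1× c (aromatic, H0, X3) → no; 5× c (aromatic, H1, X3) → no; 1× C (H0, X3) → no; 1× O (H0, X1) → no; 1× O (H1, X2) → match.
That gives 1 matching atom.

1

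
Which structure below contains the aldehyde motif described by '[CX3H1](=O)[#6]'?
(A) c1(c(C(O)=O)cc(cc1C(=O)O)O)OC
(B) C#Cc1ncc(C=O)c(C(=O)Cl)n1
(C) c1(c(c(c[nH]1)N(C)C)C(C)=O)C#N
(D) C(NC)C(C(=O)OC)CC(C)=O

[CX3H1](=O)[#6] describes an sp2 carbon with one H, double-bonded to O and single-bonded to carbon (an aldehyde).
(A) has a carboxylic acid group (-C(=O)OH) but the carbonyl carbon has H0 and is bonded to O, not H1.
(B) contains an aldehyde (-CHO), which satisfies every atom and bond constraint.
(C) has an acetyl/ketone group (-C(=O)CH3) but the carbonyl carbon has H0 (two carbon neighbours), not H1.
(D) has a methyl-ester group (-C(=O)OCH3) but the carbonyl carbon has H0, not H1.
So the answer is (B).

B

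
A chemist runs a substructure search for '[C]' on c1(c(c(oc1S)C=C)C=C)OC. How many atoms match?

The query [C] means: uppercase C matches aliphatic (non-aromatic) carbon only.
Check the 12 heavy atoms by environment: 1× o (aromatic) → no; 4× c (aromatic) → no; 5× C → match; 1× O → no; 1× S → no.
That gives 5 matching atoms.

5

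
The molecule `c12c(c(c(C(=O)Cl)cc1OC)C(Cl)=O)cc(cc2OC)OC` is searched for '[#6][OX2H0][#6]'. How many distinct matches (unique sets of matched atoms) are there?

3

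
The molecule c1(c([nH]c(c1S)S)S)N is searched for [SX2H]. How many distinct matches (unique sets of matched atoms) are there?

3

[SX2H] is the SMARTS for a thiol: an aliphatic sulfur with two connections, one being H.
The molecule carries 3 separate instances of a thiol (-SH) meeting every constraint; each maps to a distinct set of atoms, giving 3 matches.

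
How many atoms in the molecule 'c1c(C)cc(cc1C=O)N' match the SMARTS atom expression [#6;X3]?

The query [#6;X3] means: any carbon (aromatic or not) with three total connections.
Check the 10 heavy atoms by environment: 6× c (aromatic, X3) → match; 1× C (X3) → match; 1× O (X1) → no; 1× C (X4) → no; 1× N (X3) → no.
Summing the matching environments: 6 + 1 = 7 matching atoms.

7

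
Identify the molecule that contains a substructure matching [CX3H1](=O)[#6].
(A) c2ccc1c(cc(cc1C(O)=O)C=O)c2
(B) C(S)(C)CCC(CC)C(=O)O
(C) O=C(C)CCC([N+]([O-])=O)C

[CX3H1](=O)[#6] describes an sp2 carbon with one H, double-bonded to O and single-bonded to carbon (an aldehyde).
(A) contains an aldehyde (-CHO), which satisfies every atom and bond constraint.
(B) has a carboxylic acid group (-C(=O)OH) but the carbonyl carbon has H0 and is bonded to O, not H1.
(C) has an acetyl/ketone group (-C(=O)CH3) but the carbonyl carbon has H0 (two carbon neighbours), not H1.
So the answer is (A).

A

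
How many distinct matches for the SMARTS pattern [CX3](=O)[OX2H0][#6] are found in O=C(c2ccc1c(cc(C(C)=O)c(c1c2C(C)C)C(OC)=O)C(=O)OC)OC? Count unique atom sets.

3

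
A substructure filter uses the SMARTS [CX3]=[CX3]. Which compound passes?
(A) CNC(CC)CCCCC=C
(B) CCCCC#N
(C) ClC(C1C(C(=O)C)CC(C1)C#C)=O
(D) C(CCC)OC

[CX3]=[CX3] describes a non-aromatic C=C double bond between two sp2 carbons (an alkene).
(A) contains a vinyl group (-CH=CH2), which satisfies every atom and bond constraint.
(B) has an ethyl group (-CH2CH3) but its C-C bond is a single bond between CX4 carbons, not CX3=CX3.
(C) has an ethynyl group (-C#CH) but the C-C bond is a triple bond, not a double bond.
(D) has an ethyl group (-CH2CH3) but its C-C bond is a single bond between CX4 carbons, not CX3=CX3.
So the answer is (A).

A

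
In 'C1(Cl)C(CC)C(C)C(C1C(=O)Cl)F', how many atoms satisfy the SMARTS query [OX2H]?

0

The query [OX2H] means: aliphatic oxygen with two connections, one of which is H — an -OH oxygen.
Check the 13 heavy atoms by environment: 5× C (H1, X4) → no; 1× C (H2, X4) → no; 2× C (H3, X4) → no; 1× C (H0, X3) → no; 1× O (H0, X1) → no; 2× Cl (H0, X1) → no; 1× F (H0, X1) → no.
No environment satisfies the query, so 0 matching atoms.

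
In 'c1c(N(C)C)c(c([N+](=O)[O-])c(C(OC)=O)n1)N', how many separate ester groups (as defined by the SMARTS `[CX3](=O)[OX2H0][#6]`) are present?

[CX3](=O)[OX2H0][#6] is the SMARTS for an ester: a carbonyl carbon bonded to an oxygen that is itself bonded to carbon (no H on that O).
Exactly one fragment in the molecule meets all constraints, giving 1 match.

1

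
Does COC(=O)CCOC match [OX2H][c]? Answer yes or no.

The pattern [OX2H][c] describes a hydroxyl oxygen attached to an aromatic carbon — a phenol.
The closest candidate here is a methoxy ether (-OCH3), but the oxygen has H0, not H1. No other fragment satisfies the full query, so there is no match.

No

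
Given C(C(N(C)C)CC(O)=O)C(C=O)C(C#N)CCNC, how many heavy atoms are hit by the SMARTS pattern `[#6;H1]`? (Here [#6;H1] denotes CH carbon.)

4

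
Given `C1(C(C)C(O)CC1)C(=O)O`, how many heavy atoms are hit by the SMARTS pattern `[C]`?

7

The query [C] means: uppercase C matches aliphatic (non-aromatic) carbon only.
Check the 10 heavy atoms by environment: 7× C → match; 3× O → no.
That gives 7 matching atoms.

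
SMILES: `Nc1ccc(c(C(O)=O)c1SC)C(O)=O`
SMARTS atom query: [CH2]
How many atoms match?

The query [CH2] means: aliphatic carbon with exactly two hydrogens.
Check the 15 heavy atoms by environment: 4× c (aromatic, H0) → no; 2× c (aromatic, H1) → no; 2× C (H0) → no; 2× O (H0) → no; 2× O (H1) → no; 1× S (H0) → no; 1× C (H3) → no; 1× N (H2) → no.
No environment satisfies the query, so 0 matching atoms.

0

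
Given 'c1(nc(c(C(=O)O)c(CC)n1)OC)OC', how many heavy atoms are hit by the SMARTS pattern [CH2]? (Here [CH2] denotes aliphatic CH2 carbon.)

The query [CH2] means: aliphatic carbon with exactly two hydrogens.
Check the 15 heavy atoms by environment: 2× n (aromatic, H0) → no; 4× c (aromatic, H0) → no; 1× C (H0) → no; 3× O (H0) → no; 1× O (H1) → no; 3× C (H3) → no; 1× C (H2) → match.
That gives 1 matching atom.

1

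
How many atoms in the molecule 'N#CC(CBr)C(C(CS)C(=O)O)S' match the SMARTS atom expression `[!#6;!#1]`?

Check the 13 heavy atoms by environment: 7× C → no; 2× S → match; 1× Br → match; 1× N → match; 2× O → match.
Summing the matching environments: 2 + 1 + 1 + 2 = 6 matching atoms.

6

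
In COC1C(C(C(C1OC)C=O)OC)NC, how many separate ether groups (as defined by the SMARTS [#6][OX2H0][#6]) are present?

3

[#6][OX2H0][#6] is the SMARTS for an ether: an aliphatic oxygen bridging two carbons with no H on the oxygen.
The molecule carries 3 separate instances of a methoxy ether (-OCH3) meeting every constraint; each maps to a distinct set of atoms, giving 3 matches.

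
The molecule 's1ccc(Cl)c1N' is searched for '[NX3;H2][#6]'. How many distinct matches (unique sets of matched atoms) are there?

1

[NX3;H2][#6] is the SMARTS for a primary amine: a trivalent nitrogen with two H attached to carbon.
Exactly one fragment in the molecule meets all constraints, giving 1 match.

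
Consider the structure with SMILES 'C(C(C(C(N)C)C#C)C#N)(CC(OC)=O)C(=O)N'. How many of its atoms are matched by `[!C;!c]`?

The query [!C;!c] means: neither aliphatic nor aromatic carbon — same as [!#6].
Check the 18 heavy atoms by environment: 12× C → no; 3× O → match; 3× N → match.
Summing the matching environments: 3 + 3 = 6 matching atoms.

6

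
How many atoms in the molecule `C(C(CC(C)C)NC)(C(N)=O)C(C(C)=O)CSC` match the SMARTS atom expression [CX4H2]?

2

Check the 18 heavy atoms by environment: 2× C (H2, X4) → match; 4× C (H1, X4) → no; 2× C (H0, X3) → no; 2× O (H0, X1) → no; 5× C (H3, X4) → no; 1× N (H2, X3) → no; 1× N (H1, X3) → no; 1× S (H0, X2) → no.
That gives 2 matching atoms.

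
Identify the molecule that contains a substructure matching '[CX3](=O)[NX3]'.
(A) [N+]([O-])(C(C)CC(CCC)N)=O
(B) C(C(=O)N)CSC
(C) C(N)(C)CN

B

[CX3](=O)[NX3] describes a carbonyl carbon bonded to a trivalent nitrogen (an amide).
(A) has a primary amino group (-NH2) but the -NH2 is not attached to a carbonyl carbon.
(B) contains a primary amide (-C(=O)NH2), which satisfies every atom and bond constraint.
(C) has a primary amino group (-NH2) but the -NH2 is not attached to a carbonyl carbon.
So the answer is (B).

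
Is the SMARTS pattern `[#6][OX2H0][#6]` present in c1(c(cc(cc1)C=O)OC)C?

Yes

The pattern [#6][OX2H0][#6] describes an aliphatic oxygen bridging two carbons with no H on the oxygen — an ether.
The molecule carries a methoxy ether (-OCH3), whose atoms satisfy every constraint of the query, so the pattern matches.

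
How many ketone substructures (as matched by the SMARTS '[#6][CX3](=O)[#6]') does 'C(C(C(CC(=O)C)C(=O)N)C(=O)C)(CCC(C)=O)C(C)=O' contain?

4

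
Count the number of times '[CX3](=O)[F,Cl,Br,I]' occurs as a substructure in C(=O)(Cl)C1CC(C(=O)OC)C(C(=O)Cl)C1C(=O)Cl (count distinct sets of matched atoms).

[CX3](=O)[F,Cl,Br,I] is the SMARTS for an acyl halide: a carbonyl carbon bonded to a halogen.
The molecule carries 3 separate instances of an acyl chloride (-C(=O)Cl) meeting every constraint; each maps to a distinct set of atoms, giving 3 matches.

3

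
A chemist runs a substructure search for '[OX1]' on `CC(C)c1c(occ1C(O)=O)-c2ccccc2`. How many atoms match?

1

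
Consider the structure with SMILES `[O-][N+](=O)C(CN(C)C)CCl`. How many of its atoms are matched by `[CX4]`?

5

The query [CX4] means: C with X4: aliphatic carbon with exactly 4 total connections (bonds + H).
Check the 10 heavy atoms by environment: 5× C (X4) → match; 1× N (charge +1, X3) → no; 1× O (charge -1, X1) → no; 1× O (X1) → no; 1× Cl (X1) → no; 1× N (X3) → no.
That gives 5 matching atoms.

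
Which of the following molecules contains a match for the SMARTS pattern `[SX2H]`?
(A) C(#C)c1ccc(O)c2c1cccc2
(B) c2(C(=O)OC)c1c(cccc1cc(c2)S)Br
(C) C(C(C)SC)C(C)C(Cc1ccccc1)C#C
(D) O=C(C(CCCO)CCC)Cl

[SX2H] describes an aliphatic sulfur with two connections, one being H (a thiol).
(A) has a hydroxyl group (-OH) but it is an -OH, not an -SH.
(B) contains a thiol (-SH), which satisfies every atom and bond constraint.
(C) has a methylthio ether (-SCH3) but the sulfur has H0 (bonded to two carbons), not H1.
(D) has a hydroxyl group (-OH) but it is an -OH, not an -SH.
So the answer is (B).

B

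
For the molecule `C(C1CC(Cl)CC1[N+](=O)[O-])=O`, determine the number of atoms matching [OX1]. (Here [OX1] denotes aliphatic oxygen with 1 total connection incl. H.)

The query [OX1] means: aliphatic oxygen with one total connection — typically a carbonyl =O or an oxide.
Check the 11 heavy atoms by environment: 5× C (X4) → no; 1× Cl (X1) → no; 1× N (charge +1, X3) → no; 1× O (charge -1, X1) → match; 2× O (X1) → match; 1× C (X3) → no.
Summing the matching environments: 1 + 2 = 3 matching atoms.

3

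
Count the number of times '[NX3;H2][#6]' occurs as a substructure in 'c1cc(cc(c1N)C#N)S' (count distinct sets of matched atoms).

1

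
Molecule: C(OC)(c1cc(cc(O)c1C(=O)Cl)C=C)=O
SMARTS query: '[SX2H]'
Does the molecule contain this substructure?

No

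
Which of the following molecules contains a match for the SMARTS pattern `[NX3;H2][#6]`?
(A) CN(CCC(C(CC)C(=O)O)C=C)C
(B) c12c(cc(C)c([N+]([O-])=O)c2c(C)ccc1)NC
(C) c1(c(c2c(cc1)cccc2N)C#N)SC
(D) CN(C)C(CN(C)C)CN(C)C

[NX3;H2][#6] describes a trivalent nitrogen with two H attached to carbon (a primary amine).
(A) has a dimethylamino group (-N(CH3)2) but the nitrogen has H0, not H2.
(B) has an N-methylamino group (-NHCH3) but the nitrogen bears two carbons and only one H (H1), not H2.
(C) contains a primary amino group (-NH2), which satisfies every atom and bond constraint.
(D) has a dimethylamino group (-N(CH3)2) but the nitrogen has H0, not H2.
So the answer is (C).

C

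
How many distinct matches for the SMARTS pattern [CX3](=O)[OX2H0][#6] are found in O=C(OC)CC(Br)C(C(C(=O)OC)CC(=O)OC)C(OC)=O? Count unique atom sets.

[CX3](=O)[OX2H0][#6] is the SMARTS for an ester: a carbonyl carbon bonded to an oxygen that is itself bonded to carbon (no H on that O).
The molecule carries 4 separate instances of a methyl-ester group (-C(=O)OCH3) meeting every constraint; each maps to a distinct set of atoms, giving 4 matches.

4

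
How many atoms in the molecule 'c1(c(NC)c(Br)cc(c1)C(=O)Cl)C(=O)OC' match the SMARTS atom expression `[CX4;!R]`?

2

The query [CX4;!R] means: aliphatic carbon with four total connections, not in a ring.
Check the 16 heavy atoms by environment: 6× c (aromatic, X3, in 6-ring) → no; 1× N (X3, acyclic) → no; 2× C (X4, acyclic) → match; 1× Br (X1, acyclic) → no; 2× C (X3, acyclic) → no; 2× O (X1, acyclic) → no; 1× O (X2, acyclic) → no; 1× Cl (X1, acyclic) → no.
That gives 2 matching atoms.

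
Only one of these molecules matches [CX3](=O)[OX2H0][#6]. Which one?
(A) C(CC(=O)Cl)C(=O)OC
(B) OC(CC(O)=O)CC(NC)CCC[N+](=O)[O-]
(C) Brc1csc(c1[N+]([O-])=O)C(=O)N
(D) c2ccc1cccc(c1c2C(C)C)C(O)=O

A

[CX3](=O)[OX2H0][#6] describes a carbonyl carbon bonded to an oxygen that is itself bonded to carbon (no H on that O) (an ester).
(A) contains a methyl-ester group (-C(=O)OCH3), which satisfies every atom and bond constraint.
(B) has a carboxylic acid group (-C(=O)OH) but the singly-bonded O carries H (OX2H1, not H0).
(C) has a primary amide (-C(=O)NH2) but the carbonyl is bonded to N, not to an O-C linkage.
(D) has a carboxylic acid group (-C(=O)OH) but the singly-bonded O carries H (OX2H1, not H0).
So the answer is (A).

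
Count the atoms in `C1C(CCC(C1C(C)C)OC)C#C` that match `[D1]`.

4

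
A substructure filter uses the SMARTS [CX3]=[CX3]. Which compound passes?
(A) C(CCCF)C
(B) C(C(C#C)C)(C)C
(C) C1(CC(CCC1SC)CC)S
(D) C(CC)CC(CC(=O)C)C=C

[CX3]=[CX3] describes a non-aromatic C=C double bond between two sp2 carbons (an alkene).
(A) has an ethyl group (-CH2CH3) but its C-C bond is a single bond between CX4 carbons, not CX3=CX3.
(B) has an ethynyl group (-C#CH) but the C-C bond is a triple bond, not a double bond.
(C) has an ethyl group (-CH2CH3) but its C-C bond is a single bond between CX4 carbons, not CX3=CX3.
(D) contains a vinyl group (-CH=CH2), which satisfies every atom and bond constraint.
So the answer is (D).

D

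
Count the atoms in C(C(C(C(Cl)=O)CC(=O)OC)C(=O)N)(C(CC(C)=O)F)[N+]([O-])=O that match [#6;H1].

The query [#6;H1] means: any carbon bearing exactly one hydrogen.
Check the 23 heavy atoms by environment: 2× C (H2) → no; 4× C (H1) → match; 1× F (H0) → no; 4× C (H0) → no; 6× O (H0) → no; 1× N (H2) → no; 1× N (charge +1, H0) → no; 1× O (charge -1, H0) → no; 2× C (H3) → no; 1× Cl (H0) → no.
That gives 4 matching atoms.

4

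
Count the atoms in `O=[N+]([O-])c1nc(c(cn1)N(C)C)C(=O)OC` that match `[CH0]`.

1

The query [CH0] means: aliphatic carbon with no attached hydrogen.
Check the 16 heavy atoms by environment: 2× n (aromatic, H0) → no; 3× c (aromatic, H0) → no; 1× c (aromatic, H1) → no; 1× N (H0) → no; 3× C (H3) → no; 1× C (H0) → match; 3× O (H0) → no; 1× N (charge +1, H0) → no; 1× O (charge -1, H0) → no.
That gives 1 matching atom.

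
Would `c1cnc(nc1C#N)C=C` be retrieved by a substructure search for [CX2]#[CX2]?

No

The pattern [CX2]#[CX2] describes a carbon-carbon triple bond — an alkyne.
The closest candidate here is a vinyl group (-CH=CH2), but the C=C is a double bond; both carbons are CX3, not CX2. No other fragment satisfies the full query, so there is no match.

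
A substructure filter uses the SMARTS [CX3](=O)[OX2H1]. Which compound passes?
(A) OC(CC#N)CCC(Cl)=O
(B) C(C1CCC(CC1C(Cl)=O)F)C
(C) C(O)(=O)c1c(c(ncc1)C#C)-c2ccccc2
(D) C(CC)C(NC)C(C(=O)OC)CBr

C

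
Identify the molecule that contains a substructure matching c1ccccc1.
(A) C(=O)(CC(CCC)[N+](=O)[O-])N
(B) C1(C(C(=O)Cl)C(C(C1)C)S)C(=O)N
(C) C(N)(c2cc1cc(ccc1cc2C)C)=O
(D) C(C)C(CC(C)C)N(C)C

C

c1ccccc1 describes six aromatic carbons in a ring (a benzene ring).
(A) has a methyl group (-CH3) but no six-membered all-carbon aromatic ring is present.
(B) has a methyl group (-CH3) but no six-membered all-carbon aromatic ring is present.
(C) contains the required atom environment, so the pattern matches.
(D) has a methyl group (-CH3) but no six-membered all-carbon aromatic ring is present.
So the answer is (C).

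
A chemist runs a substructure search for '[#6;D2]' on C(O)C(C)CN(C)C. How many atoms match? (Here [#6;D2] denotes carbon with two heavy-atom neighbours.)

2

Check the 8 heavy atoms by environment: 2× C (D2) → match; 1× C (D3) → no; 1× O (D1) → no; 3× C (D1) → no; 1× N (D3) → no.
That gives 2 matching atoms.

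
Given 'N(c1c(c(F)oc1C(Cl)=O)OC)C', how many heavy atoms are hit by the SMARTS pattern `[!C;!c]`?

6

The query [!C;!c] means: neither aliphatic nor aromatic carbon — same as [!#6].
Check the 13 heavy atoms by environment: 1× o (aromatic) → match; 4× c (aromatic) → no; 2× O → match; 3× C → no; 1× F → match; 1× Cl → match; 1× N → match.
Summing the matching environments: 1 + 2 + 1 + 1 + 1 = 6 matching atoms.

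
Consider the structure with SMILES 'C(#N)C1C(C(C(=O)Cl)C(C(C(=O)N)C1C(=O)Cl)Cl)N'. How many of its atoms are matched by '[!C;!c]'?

9

Check the 19 heavy atoms by environment: 10× C → no; 3× O → match; 3× N → match; 3× Cl → match.
Summing the matching environments: 3 + 3 + 3 = 9 matching atoms.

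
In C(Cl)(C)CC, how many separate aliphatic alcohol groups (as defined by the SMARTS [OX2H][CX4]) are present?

[OX2H][CX4] is the SMARTS for an aliphatic alcohol: a hydroxyl oxygen bound to an sp3 (X4) carbon.
No fragment in the molecule satisfies every constraint, giving 0 matches.

0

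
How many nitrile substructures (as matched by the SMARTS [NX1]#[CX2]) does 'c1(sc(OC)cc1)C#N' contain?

1

[NX1]#[CX2] is the SMARTS for a nitrile: a nitrogen triple-bonded to a two-connected carbon.
Exactly one fragment in the molecule meets all constraints, giving 1 match.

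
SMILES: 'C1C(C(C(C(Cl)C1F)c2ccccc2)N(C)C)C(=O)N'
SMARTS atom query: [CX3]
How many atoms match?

1

Check the 20 heavy atoms by environment: 8× C (X4) → no; 6× c (aromatic, X3) → no; 1× Cl (X1) → no; 2× N (X3) → no; 1× C (X3) → match; 1× O (X1) → no; 1× F (X1) → no.
That gives 1 matching atom.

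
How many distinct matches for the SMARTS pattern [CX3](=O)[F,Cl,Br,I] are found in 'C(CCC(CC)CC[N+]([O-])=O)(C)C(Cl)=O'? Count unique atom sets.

1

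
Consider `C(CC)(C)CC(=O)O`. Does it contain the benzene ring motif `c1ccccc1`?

No

The pattern c1ccccc1 describes six aromatic carbons in a ring — a benzene ring.
The closest candidate here is a methyl group (-CH3), but no six-membered all-carbon aromatic ring is present. No other fragment satisfies the full query, so there is no match.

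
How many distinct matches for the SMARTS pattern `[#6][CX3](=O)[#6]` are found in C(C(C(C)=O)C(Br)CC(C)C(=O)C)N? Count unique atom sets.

[#6][CX3](=O)[#6] is the SMARTS for a ketone: a carbonyl carbon (no H) flanked by two carbons.
The molecule carries 2 separate instances of an acetyl/ketone group (-C(=O)CH3) meeting every constraint; each maps to a distinct set of atoms, giving 2 matches.

2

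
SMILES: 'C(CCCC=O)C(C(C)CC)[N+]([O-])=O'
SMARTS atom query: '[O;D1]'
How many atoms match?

Check the 14 heavy atoms by environment: 6× C (D2) → no; 2× C (D3) → no; 2× C (D1) → no; 2× O (D1) → match; 1× N (charge +1, D3) → no; 1× O (charge -1, D1) → match.
Summing the matching environments: 2 + 1 = 3 matching atoms.

3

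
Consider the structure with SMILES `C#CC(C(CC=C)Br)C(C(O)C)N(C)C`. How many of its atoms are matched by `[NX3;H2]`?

0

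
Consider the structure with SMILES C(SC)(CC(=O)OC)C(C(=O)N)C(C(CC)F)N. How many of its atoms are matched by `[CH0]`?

2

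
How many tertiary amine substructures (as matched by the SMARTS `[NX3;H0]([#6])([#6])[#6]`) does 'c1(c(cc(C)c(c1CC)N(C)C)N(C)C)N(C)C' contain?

3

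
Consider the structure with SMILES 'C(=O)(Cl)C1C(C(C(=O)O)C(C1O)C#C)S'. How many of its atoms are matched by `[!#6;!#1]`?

6

Check the 15 heavy atoms by environment: 9× C → no; 4× O → match; 1× Cl → match; 1× S → match.
Summing the matching environments: 4 + 1 + 1 = 6 matching atoms.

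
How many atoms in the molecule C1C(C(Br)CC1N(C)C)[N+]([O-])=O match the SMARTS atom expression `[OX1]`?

Check the 12 heavy atoms by environment: 7× C (X4) → no; 1× N (X3) → no; 1× N (charge +1, X3) → no; 1× O (charge -1, X1) → match; 1× O (X1) → match; 1× Br (X1) → no.
Summing the matching environments: 1 + 1 = 2 matching atoms.

2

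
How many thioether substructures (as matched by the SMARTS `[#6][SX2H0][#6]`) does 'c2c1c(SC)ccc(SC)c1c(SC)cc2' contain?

3

[#6][SX2H0][#6] is the SMARTS for a thioether: an aliphatic sulfur bridging two carbons with no H on the sulfur.
The molecule carries 3 separate instances of a methylthio ether (-SCH3) meeting every constraint; each maps to a distinct set of atoms, giving 3 matches.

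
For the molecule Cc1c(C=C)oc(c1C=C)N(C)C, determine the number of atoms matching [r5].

5

Check the 13 heavy atoms by environment: 1× o (aromatic, in 5-ring) → match; 4× c (aromatic, in 5-ring) → match; 1× N (acyclic) → no; 7× C (acyclic) → no.
Summing the matching environments: 1 + 4 = 5 matching atoms.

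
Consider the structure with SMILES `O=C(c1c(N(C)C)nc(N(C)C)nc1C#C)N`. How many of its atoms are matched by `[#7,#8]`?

6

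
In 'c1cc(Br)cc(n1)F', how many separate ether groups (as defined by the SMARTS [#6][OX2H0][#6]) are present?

0

[#6][OX2H0][#6] is the SMARTS for an ether: an aliphatic oxygen bridging two carbons with no H on the oxygen.
No fragment in the molecule satisfies every constraint, giving 0 matches.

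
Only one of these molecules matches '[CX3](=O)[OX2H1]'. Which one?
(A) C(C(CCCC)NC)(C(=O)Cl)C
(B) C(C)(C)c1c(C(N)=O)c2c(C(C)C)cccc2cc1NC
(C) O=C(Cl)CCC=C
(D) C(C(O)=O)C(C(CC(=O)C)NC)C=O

D

[CX3](=O)[OX2H1] describes an sp2 carbon double-bonded to O and single-bonded to an -OH oxygen (a carboxylic acid).
(A) has an acyl chloride (-C(=O)Cl) but the carbonyl is bonded to Cl, not to an -OH oxygen.
(B) has a primary amide (-C(=O)NH2) but the carbonyl is bonded to N, not to an -OH oxygen.
(C) has an acyl chloride (-C(=O)Cl) but the carbonyl is bonded to Cl, not to an -OH oxygen.
(D) contains a carboxylic acid group (-C(=O)OH), which satisfies every atom and bond constraint.
So the answer is (D).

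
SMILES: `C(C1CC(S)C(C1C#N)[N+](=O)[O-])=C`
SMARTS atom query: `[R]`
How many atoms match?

Check the 13 heavy atoms by environment: 5× C (in 5-ring) → match; 3× C (acyclic) → no; 1× N (acyclic) → no; 1× S (acyclic) → no; 1× N (charge +1, acyclic) → no; 1× O (charge -1, acyclic) → no; 1× O (acyclic) → no.
That gives 5 matching atoms.

5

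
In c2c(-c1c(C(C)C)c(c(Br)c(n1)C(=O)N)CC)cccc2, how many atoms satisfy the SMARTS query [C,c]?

17

The query [C,c] means: comma = OR; matches aliphatic or aromatic carbon — same as #6.
Check the 21 heavy atoms by environment: 1× n (aromatic) → no; 11× c (aromatic) → match; 6× C → match; 1× Br → no; 1× O → no; 1× N → no.
Summing the matching environments: 11 + 6 = 17 matching atoms.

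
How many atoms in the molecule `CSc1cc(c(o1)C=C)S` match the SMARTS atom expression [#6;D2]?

2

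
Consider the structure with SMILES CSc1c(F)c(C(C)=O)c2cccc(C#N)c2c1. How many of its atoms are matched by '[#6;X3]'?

The query [#6;X3] means: any carbon (aromatic or not) with three total connections.
Check the 18 heavy atoms by environment: 10× c (aromatic, X3) → match; 1× C (X3) → match; 1× O (X1) → no; 2× C (X4) → no; 1× F (X1) → no; 1× C (X2) → no; 1× N (X1) → no; 1× S (X2) → no.
Summing the matching environments: 10 + 1 = 11 matching atoms.

11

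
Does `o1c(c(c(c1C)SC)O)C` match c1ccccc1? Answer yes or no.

No

The pattern c1ccccc1 describes six aromatic carbons in a ring — a benzene ring.
The closest candidate here is a methyl group (-CH3), but no six-membered all-carbon aromatic ring is present. No other fragment satisfies the full query, so there is no match.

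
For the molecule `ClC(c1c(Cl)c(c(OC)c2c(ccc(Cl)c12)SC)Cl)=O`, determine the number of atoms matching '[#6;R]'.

10

The query [#6;R] means: carbon that is part of a ring.
Check the 20 heavy atoms by environment: 10× c (aromatic, in 6-ring) → match; 1× S (acyclic) → no; 3× C (acyclic) → no; 4× Cl (acyclic) → no; 2× O (acyclic) → no.
That gives 10 matching atoms.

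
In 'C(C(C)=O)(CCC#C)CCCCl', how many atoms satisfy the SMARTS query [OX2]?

The query [OX2] means: aliphatic oxygen with two total connections — ether, hydroxyl, or ester single-bond O.
Check the 12 heavy atoms by environment: 7× C (X4) → no; 2× C (X2) → no; 1× Cl (X1) → no; 1× C (X3) → no; 1× O (X1) → no.
No environment satisfies the query, so 0 matching atoms.

0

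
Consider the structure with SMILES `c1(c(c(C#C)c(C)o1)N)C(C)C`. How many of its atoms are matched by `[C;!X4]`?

The query [C;!X4] means: aliphatic carbon that does not have four total connections.
Check the 12 heavy atoms by environment: 1× o (aromatic, X2) → no; 4× c (aromatic, X3) → no; 2× C (X2) → match; 1× N (X3) → no; 4× C (X4) → no.
That gives 2 matching atoms.

2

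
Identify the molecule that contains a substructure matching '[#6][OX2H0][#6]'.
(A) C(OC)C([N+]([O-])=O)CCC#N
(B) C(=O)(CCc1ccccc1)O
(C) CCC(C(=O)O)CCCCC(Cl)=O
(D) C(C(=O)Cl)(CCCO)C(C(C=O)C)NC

[#6][OX2H0][#6] describes an aliphatic oxygen bridging two carbons with no H on the oxygen (an ether).
(A) contains a methoxy ether (-OCH3), which satisfies every atom and bond constraint.
(B) has a carboxylic acid group (-C(=O)OH) but the -OH oxygen has H1; the =O is OX1, not OX2.
(C) has a carboxylic acid group (-C(=O)OH) but the -OH oxygen has H1; the =O is OX1, not OX2.
(D) has a hydroxyl group (-OH) but the oxygen has H1, not H0 bridging two carbons.
So the answer is (A).

A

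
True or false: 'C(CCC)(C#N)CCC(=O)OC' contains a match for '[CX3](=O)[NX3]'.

False

The pattern [CX3](=O)[NX3] describes a carbonyl carbon bonded to a trivalent nitrogen — an amide.
The closest candidate here is a nitrile (-C#N), but the nitrile N is NX1 (triple-bonded), not NX3. No other fragment satisfies the full query, so there is no match.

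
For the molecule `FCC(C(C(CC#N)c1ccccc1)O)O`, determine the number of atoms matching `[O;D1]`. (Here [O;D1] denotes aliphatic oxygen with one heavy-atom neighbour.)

2

The query [O;D1] means: aliphatic oxygen bonded to exactly one heavy atom.
Check the 16 heavy atoms by environment: 3× C (D2) → no; 3× C (D3) → no; 1× N (D1) → no; 1× c (aromatic, D3) → no; 5× c (aromatic, D2) → no; 2× O (D1) → match; 1× F (D1) → no.
That gives 2 matching atoms.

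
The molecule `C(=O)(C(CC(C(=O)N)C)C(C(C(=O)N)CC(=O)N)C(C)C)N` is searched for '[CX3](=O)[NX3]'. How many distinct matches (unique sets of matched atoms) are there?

4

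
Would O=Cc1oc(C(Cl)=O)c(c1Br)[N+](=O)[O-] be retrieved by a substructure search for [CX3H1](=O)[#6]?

Yes

The pattern [CX3H1](=O)[#6] describes an sp2 carbon with one H, double-bonded to O and single-bonded to carbon — an aldehyde.
The molecule carries an aldehyde (-CHO), whose atoms satisfy every constraint of the query, so the pattern matches.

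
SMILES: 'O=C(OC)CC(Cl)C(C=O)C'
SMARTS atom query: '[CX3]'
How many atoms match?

Check the 11 heavy atoms by environment: 5× C (X4) → no; 1× Cl (X1) → no; 2× C (X3) → match; 2× O (X1) → no; 1× O (X2) → no.
That gives 2 matching atoms.

2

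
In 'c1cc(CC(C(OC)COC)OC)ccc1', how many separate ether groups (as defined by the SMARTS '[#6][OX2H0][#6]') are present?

3

[#6][OX2H0][#6] is the SMARTS for an ether: an aliphatic oxygen bridging two carbons with no H on the oxygen.
The molecule carries 3 separate instances of a methoxy ether (-OCH3) meeting every constraint; each maps to a distinct set of atoms, giving 3 matches.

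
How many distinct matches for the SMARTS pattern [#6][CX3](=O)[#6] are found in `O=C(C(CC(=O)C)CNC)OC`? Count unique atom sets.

1

[#6][CX3](=O)[#6] is the SMARTS for a ketone: a carbonyl carbon (no H) flanked by two carbons.
Exactly one fragment in the molecule meets all constraints, giving 1 match.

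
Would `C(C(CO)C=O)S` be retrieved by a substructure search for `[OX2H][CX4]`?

Yes

The pattern [OX2H][CX4] describes a hydroxyl oxygen bound to an sp3 (X4) carbon — an aliphatic alcohol.
The molecule carries a hydroxyl group (-OH), whose atoms satisfy every constraint of the query, so the pattern matches.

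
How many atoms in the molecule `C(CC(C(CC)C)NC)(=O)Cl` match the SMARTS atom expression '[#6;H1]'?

2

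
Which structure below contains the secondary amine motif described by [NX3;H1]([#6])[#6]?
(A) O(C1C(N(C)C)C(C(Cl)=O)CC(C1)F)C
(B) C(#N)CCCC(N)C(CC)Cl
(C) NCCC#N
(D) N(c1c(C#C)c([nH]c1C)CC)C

D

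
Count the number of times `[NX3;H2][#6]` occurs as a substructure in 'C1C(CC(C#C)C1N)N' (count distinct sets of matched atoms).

[NX3;H2][#6] is the SMARTS for a primary amine: a trivalent nitrogen with two H attached to carbon.
The molecule carries 2 separate instances of a primary amino group (-NH2) meeting every constraint; each maps to a distinct set of atoms, giving 2 matches.

2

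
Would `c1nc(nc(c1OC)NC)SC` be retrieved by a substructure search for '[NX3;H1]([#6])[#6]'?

The pattern [NX3;H1]([#6])[#6] describes a trivalent nitrogen with one H, bonded to two carbons — a secondary amine.
The molecule carries an N-methylamino group (-NHCH3), whose atoms satisfy every constraint of the query, so the pattern matches.

Yes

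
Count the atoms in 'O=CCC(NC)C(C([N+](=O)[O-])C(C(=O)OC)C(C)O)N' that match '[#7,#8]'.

9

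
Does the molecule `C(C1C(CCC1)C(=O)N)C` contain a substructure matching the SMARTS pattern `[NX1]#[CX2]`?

The pattern [NX1]#[CX2] describes a nitrogen triple-bonded to a two-connected carbon — a nitrile.
The closest candidate here is a primary amide (-C(=O)NH2), but the nitrogen is NX3, not NX1. No other fragment satisfies the full query, so there is no match.

No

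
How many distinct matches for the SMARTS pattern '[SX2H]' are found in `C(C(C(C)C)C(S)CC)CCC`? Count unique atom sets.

[SX2H] is the SMARTS for a thiol: an aliphatic sulfur with two connections, one being H.
Exactly one fragment in the molecule meets all constraints, giving 1 match.

1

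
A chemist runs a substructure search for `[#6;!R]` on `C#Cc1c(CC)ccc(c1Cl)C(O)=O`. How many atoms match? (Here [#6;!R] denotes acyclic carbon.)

5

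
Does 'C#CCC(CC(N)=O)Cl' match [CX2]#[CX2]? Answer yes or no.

Yes

The pattern [CX2]#[CX2] describes a carbon-carbon triple bond — an alkyne.
The molecule carries an ethynyl group (-C#CH), whose atoms satisfy every constraint of the query, so the pattern matches.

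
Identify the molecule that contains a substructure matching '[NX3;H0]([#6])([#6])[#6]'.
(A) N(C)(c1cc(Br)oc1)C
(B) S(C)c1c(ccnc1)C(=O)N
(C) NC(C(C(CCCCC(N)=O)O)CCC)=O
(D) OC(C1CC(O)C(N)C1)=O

A

[NX3;H0]([#6])([#6])[#6] describes a trivalent nitrogen with no H, bonded to three carbons (a tertiary amine).
(A) contains a dimethylamino group (-N(CH3)2), which satisfies every atom and bond constraint.
(B) has a primary amide (-C(=O)NH2) but the amide nitrogen has H2 and only one carbon neighbour.
(C) has a primary amide (-C(=O)NH2) but the amide nitrogen has H2 and only one carbon neighbour.
(D) has a primary amino group (-NH2) but the nitrogen has H2, not H0 with three carbons.
So the answer is (A).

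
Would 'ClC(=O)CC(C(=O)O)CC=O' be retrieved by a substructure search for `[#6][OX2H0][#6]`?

No

The pattern [#6][OX2H0][#6] describes an aliphatic oxygen bridging two carbons with no H on the oxygen — an ether.
The closest candidate here is a carboxylic acid group (-C(=O)OH), but the -OH oxygen has H1; the =O is OX1, not OX2. No other fragment satisfies the full query, so there is no match.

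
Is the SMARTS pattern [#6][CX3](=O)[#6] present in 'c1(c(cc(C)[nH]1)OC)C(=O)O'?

The pattern [#6][CX3](=O)[#6] describes a carbonyl carbon (no H) flanked by two carbons — a ketone.
The closest candidate here is a carboxylic acid group (-C(=O)OH), but one neighbour of the carbonyl carbon is O, not C. No other fragment satisfies the full query, so there is no match.

No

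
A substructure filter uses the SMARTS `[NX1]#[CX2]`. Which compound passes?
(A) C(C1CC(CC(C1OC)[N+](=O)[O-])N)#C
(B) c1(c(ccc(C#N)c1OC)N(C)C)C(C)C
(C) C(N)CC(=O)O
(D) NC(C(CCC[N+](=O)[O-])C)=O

B

[NX1]#[CX2] describes a nitrogen triple-bonded to a two-connected carbon (a nitrile).
(A) has a nitro group (-[N+](=O)[O-]) but there is no C#N triple bond.
(B) contains a nitrile (-C#N), which satisfies every atom and bond constraint.
(C) has a primary amino group (-NH2) but the nitrogen is NX3 (three connections), not NX1 triple-bonded.
(D) has a nitro group (-[N+](=O)[O-]) but there is no C#N triple bond.
So the answer is (B).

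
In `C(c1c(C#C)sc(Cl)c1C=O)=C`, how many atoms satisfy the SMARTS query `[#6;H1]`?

3

Check the 12 heavy atoms by environment: 1× s (aromatic, H0) → no; 4× c (aromatic, H0) → no; 1× Cl (H0) → no; 3× C (H1) → match; 1× O (H0) → no; 1× C (H0) → no; 1× C (H2) → no.
That gives 3 matching atoms.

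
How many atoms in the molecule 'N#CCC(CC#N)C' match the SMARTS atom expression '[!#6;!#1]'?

2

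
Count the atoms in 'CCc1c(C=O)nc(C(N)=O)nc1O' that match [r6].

6

The query [r6] means: r6 matches atoms in a six-membered ring.
Check the 14 heavy atoms by environment: 2× n (aromatic, in 6-ring) → match; 4× c (aromatic, in 6-ring) → match; 3× O (acyclic) → no; 4× C (acyclic) → no; 1× N (acyclic) → no.
Summing the matching environments: 2 + 4 = 6 matching atoms.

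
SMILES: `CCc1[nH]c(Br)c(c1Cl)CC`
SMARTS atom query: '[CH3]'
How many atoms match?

Check the 11 heavy atoms by environment: 1× n (aromatic, H1) → no; 4× c (aromatic, H0) → no; 1× Cl (H0) → no; 2× C (H2) → no; 2× C (H3) → match; 1× Br (H0) → no.
That gives 2 matching atoms.

2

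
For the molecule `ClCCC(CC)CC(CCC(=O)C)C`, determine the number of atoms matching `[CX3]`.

1

The query [CX3] means: C with X3: aliphatic carbon with exactly 3 total connections.
Check the 14 heavy atoms by environment: 11× C (X4) → no; 1× Cl (X1) → no; 1× C (X3) → match; 1× O (X1) → no.
That gives 1 matching atom.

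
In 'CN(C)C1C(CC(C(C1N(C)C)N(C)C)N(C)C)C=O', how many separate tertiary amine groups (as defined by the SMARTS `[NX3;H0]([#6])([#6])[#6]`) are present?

[NX3;H0]([#6])([#6])[#6] is the SMARTS for a tertiary amine: a trivalent nitrogen with no H, bonded to three carbons.
The molecule carries 4 separate instances of a dimethylamino group (-N(CH3)2) meeting every constraint; each maps to a distinct set of atoms, giving 4 matches.

4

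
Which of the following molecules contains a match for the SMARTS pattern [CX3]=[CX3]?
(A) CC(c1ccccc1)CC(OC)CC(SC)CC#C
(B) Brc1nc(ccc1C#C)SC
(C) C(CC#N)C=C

C

[CX3]=[CX3] describes a non-aromatic C=C double bond between two sp2 carbons (an alkene).
(A) has an ethynyl group (-C#CH) but the C-C bond is a triple bond, not a double bond.
(B) has an ethynyl group (-C#CH) but the C-C bond is a triple bond, not a double bond.
(C) contains a vinyl group (-CH=CH2), which satisfies every atom and bond constraint.
So the answer is (C).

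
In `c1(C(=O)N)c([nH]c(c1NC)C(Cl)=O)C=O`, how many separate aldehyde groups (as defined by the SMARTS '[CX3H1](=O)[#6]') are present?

1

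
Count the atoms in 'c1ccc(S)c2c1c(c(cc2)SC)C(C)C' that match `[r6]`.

10

The query [r6] means: r6 matches atoms in a six-membered ring.
Check the 16 heavy atoms by environment: 10× c (aromatic, in 6-ring) → match; 4× C (acyclic) → no; 2× S (acyclic) → no.
That gives 10 matching atoms.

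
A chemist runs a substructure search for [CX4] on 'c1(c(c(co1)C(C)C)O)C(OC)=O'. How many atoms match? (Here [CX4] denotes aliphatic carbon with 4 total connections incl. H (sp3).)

4

Check the 13 heavy atoms by environment: 1× o (aromatic, X2) → no; 4× c (aromatic, X3) → no; 2× O (X2) → no; 1× C (X3) → no; 1× O (X1) → no; 4× C (X4) → match.
That gives 4 matching atoms.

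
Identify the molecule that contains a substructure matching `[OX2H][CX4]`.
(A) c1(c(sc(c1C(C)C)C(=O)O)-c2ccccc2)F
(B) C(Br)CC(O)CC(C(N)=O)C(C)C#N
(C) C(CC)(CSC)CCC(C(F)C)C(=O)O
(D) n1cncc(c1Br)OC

[OX2H][CX4] describes a hydroxyl oxygen bound to an sp3 (X4) carbon (an aliphatic alcohol).
(A) has a carboxylic acid group (-C(=O)OH) but the -OH is on a CX3 carbonyl carbon, not a CX4 carbon.
(B) contains a hydroxyl group (-OH), which satisfies every atom and bond constraint.
(C) has a carboxylic acid group (-C(=O)OH) but the -OH is on a CX3 carbonyl carbon, not a CX4 carbon.
(D) has a methoxy ether (-OCH3) but the oxygen has H0 (ether), not H1.
So the answer is (B).

B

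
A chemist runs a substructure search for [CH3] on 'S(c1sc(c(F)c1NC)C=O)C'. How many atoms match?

2

The query [CH3] means: aliphatic carbon with exactly three hydrogens.
Check the 12 heavy atoms by environment: 1× s (aromatic, H0) → no; 4× c (aromatic, H0) → no; 1× S (H0) → no; 2× C (H3) → match; 1× N (H1) → no; 1× C (H1) → no; 1× O (H0) → no; 1× F (H0) → no.
That gives 2 matching atoms.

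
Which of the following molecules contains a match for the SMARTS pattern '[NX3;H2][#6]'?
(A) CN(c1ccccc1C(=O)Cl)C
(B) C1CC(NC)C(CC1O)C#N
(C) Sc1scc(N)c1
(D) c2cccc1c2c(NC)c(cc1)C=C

[NX3;H2][#6] describes a trivalent nitrogen with two H attached to carbon (a primary amine).
(A) has a dimethylamino group (-N(CH3)2) but the nitrogen has H0, not H2.
(B) has an N-methylamino group (-NHCH3) but the nitrogen bears two carbons and only one H (H1), not H2.
(C) contains a primary amino group (-NH2), which satisfies every atom and bond constraint.
(D) has an N-methylamino group (-NHCH3) but the nitrogen bears two carbons and only one H (H1), not H2.
So the answer is (C).

C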